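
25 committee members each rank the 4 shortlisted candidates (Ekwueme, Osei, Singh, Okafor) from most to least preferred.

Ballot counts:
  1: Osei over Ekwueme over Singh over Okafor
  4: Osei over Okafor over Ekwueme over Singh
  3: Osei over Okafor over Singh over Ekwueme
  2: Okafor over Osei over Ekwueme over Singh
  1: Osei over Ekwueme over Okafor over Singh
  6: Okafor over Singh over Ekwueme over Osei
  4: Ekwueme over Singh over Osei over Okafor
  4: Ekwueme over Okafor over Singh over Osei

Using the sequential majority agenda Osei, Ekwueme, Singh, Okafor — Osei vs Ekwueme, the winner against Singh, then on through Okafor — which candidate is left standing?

Round 1: Osei vs Ekwueme — 11–14, Ekwueme advances.
Round 2: Ekwueme vs Singh — 16–9, Ekwueme advances.
Round 3: Ekwueme vs Okafor — 10–15, Okafor advances.
Okafor survives the agenda.

Okafor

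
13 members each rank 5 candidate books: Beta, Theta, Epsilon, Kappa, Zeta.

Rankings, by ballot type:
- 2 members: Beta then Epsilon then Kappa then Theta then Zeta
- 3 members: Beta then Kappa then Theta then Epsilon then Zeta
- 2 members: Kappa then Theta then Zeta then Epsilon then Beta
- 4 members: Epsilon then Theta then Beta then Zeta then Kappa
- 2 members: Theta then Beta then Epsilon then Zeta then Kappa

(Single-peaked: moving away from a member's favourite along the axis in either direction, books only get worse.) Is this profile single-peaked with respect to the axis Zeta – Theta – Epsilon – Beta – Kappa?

no

Axis positions: Zeta=1, Theta=2, Epsilon=3, Beta=4, Kappa=5.
Ballot type 1 (peak Beta at position 4): ranking walks positions 4-3-5-2-1, expanding outward from the peak — single-peaked.
Ballot type 2: ranking walks positions 4-5-2-3-1; Theta is ranked above Epsilon even though Epsilon lies between Theta and the peak Beta on the axis — preferences dip and rise again. Not single-peaked.
Ballot type 3: ranking walks positions 5-2-1-3-4; Theta is ranked above Beta even though Beta lies between Theta and the peak Kappa on the axis — preferences dip and rise again. Not single-peaked.
Ballot type 4 (peak Epsilon at position 3): ranking walks positions 3-2-4-1-5, expanding outward from the peak — single-peaked.
Ballot type 5: ranking walks positions 2-4-3-1-5; Beta is ranked above Epsilon even though Epsilon lies between Beta and the peak Theta on the axis — preferences dip and rise again. Not single-peaked.
Ballot type 2 violates single-peakedness, so the profile is not single-peaked on this axis.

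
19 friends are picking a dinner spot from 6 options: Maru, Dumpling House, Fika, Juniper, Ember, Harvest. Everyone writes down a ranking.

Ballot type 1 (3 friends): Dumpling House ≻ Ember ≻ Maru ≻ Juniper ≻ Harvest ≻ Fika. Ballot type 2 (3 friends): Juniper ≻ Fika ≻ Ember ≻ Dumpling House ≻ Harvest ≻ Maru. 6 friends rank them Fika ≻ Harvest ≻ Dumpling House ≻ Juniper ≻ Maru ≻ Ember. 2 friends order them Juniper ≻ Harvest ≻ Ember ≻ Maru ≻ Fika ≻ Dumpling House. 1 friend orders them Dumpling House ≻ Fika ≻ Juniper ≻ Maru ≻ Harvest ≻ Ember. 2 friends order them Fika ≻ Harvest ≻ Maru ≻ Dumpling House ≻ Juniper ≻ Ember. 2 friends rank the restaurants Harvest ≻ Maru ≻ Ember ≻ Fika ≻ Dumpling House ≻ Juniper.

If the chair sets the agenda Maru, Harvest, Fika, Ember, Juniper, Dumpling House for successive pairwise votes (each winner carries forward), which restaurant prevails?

Round 1: Maru vs Harvest — 4–15, Harvest advances.
Round 2: Harvest vs Fika — 7–12, Fika advances.
Round 3: Fika vs Ember — 12–7, Fika advances.
Round 4: Fika vs Juniper — 11–8, Fika advances.
Round 5: Fika vs Dumpling House — 15–4, Fika advances.
Fika survives the agenda.

Fika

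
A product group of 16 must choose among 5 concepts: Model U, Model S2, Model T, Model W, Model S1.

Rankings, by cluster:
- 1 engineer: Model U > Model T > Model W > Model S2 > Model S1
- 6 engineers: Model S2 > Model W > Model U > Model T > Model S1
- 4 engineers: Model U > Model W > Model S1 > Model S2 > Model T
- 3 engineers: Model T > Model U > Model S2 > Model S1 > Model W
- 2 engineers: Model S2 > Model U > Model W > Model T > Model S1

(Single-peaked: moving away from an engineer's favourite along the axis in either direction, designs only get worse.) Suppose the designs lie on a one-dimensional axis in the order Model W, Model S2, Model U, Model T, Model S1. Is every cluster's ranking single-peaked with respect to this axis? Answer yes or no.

Axis positions: Model W=1, Model S2=2, Model U=3, Model T=4, Model S1=5.
Cluster 1: ranking walks positions 3-4-1-2-5; Model W is ranked above Model S2 even though Model S2 lies between Model W and the peak Model U on the axis — preferences dip and rise again. Not single-peaked.
Cluster 2 (peak Model S2 at position 2): ranking walks positions 2-1-3-4-5, expanding outward from the peak — single-peaked.
Cluster 3: ranking walks positions 3-1-5-2-4; Model W is ranked above Model S2 even though Model S2 lies between Model W and the peak Model U on the axis — preferences dip and rise again. Not single-peaked.
Cluster 4 (peak Model T at position 4): ranking walks positions 4-3-2-5-1, expanding outward from the peak — single-peaked.
Cluster 5 (peak Model S2 at position 2): ranking walks positions 2-3-1-4-5, expanding outward from the peak — single-peaked.
Cluster 1 violates single-peakedness, so the profile is not single-peaked on this axis.

no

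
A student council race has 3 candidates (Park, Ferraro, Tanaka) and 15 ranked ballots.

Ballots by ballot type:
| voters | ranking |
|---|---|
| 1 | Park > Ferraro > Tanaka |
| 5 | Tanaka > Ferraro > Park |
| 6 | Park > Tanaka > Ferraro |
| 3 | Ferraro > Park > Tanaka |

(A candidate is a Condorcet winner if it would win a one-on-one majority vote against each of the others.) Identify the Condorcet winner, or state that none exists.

Head-to-head results (15 voters):
Park vs Ferraro: Ferraro wins 8–7.
Park vs Tanaka: Park, 10–5.
Ferraro–Tanaka: Tanaka 11–4.
Every candidate loses at least once (Park loses to Ferraro; Ferraro loses to Tanaka; Tanaka loses to Park). The majority relation contains the cycle Park → Tanaka → Ferraro → Park, so there is no Condorcet winner.

none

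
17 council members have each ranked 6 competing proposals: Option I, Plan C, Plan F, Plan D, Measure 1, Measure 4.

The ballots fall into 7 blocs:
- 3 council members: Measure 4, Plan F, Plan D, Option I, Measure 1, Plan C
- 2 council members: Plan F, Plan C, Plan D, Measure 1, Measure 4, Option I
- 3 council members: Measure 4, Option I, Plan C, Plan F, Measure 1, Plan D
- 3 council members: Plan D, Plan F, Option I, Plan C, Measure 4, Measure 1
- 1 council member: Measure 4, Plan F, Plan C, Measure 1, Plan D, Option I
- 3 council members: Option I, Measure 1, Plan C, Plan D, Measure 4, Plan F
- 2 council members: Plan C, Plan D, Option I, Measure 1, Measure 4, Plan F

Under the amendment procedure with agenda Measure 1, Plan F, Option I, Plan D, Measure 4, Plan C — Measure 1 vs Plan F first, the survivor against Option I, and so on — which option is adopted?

Plan C

Round 1: Measure 1 vs Plan F — 5–12, Plan F advances.
Round 2: Plan F vs Option I — 9–8, Plan F advances.
Round 3: Plan F vs Plan D — 9–8, Plan F advances.
Round 4: Plan F vs Measure 4 — 5–12, Measure 4 advances.
Round 5: Measure 4 vs Plan C — 7–10, Plan C advances.
The agenda winner is Plan C.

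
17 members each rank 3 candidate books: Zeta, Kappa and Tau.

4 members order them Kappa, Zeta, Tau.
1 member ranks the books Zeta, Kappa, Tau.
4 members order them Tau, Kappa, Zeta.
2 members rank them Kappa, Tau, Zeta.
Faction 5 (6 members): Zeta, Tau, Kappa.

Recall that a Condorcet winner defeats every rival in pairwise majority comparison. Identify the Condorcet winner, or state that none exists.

Check each pair by majority over 17 ballots:
Zeta vs Kappa: 1+6 = 7 for Zeta, 10 for Kappa — Kappa by 10–7.
Zeta vs Tau: Zeta preferred on 4+1+6 = 11 ballots; Zeta wins 11–6.
Kappa vs Tau: 4+1+2 = 7 for Kappa, 10 for Tau — Tau by 10–7.
Each book drops at least one matchup (Zeta loses to Kappa; Kappa loses to Tau; Tau loses to Zeta); the cycle Zeta → Tau → Kappa → Zeta rules out a Condorcet winner.

none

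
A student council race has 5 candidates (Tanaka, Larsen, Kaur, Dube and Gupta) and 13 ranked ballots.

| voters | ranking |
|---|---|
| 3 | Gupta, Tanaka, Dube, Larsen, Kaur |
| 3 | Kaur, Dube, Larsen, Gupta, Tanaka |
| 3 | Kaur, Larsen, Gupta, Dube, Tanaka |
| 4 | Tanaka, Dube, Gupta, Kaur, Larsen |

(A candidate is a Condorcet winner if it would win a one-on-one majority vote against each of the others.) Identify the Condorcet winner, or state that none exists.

Head-to-head results (13 voters):
Tanaka vs Larsen: Tanaka, 7–6.
Tanaka vs Kaur: Tanaka is ranked higher on 3+4 = 7 ballots, Kaur on 6. Tanaka wins 7–6.
Tanaka vs Dube: 7 to 6, Tanaka.
Tanaka vs Gupta: Tanaka preferred on 4 ballots; Gupta wins 9–4.
Larsen vs Kaur: Kaur wins 10–3.
Larsen vs Dube: Larsen is ranked higher on 3 ballots, Dube on 10. Dube wins 10–3.
Larsen vs Gupta: 3+3 = 6 for Larsen, 7 for Gupta — Gupta by 7–6.
Kaur vs Dube: 6 to 7, Dube.
Kaur vs Gupta: Kaur preferred on 3+3 = 6 ballots; Gupta wins 7–6.
Dube vs Gupta: Dube wins 7–6.
Every candidate loses at least once (Tanaka loses to Gupta; Larsen loses to Tanaka; Kaur loses to Tanaka; Dube loses to Tanaka; Gupta loses to Dube). The majority relation contains the cycle Tanaka > Dube > Gupta > Tanaka, so there is no Condorcet winner.

none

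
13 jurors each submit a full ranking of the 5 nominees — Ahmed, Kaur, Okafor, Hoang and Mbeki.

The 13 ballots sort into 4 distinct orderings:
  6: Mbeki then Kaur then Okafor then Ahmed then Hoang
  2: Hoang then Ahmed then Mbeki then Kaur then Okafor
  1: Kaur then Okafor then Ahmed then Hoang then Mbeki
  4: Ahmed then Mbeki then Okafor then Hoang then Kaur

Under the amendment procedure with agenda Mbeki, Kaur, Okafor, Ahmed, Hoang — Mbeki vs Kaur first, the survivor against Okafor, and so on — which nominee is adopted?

Round 1: Mbeki vs Kaur — 12–1, Mbeki advances.
Round 2: Mbeki vs Okafor — 12–1, Mbeki advances.
Round 3: Mbeki vs Ahmed — 6–7, Ahmed advances.
Round 4: Ahmed vs Hoang — 11–2, Ahmed advances.
Ahmed survives the agenda.

Ahmed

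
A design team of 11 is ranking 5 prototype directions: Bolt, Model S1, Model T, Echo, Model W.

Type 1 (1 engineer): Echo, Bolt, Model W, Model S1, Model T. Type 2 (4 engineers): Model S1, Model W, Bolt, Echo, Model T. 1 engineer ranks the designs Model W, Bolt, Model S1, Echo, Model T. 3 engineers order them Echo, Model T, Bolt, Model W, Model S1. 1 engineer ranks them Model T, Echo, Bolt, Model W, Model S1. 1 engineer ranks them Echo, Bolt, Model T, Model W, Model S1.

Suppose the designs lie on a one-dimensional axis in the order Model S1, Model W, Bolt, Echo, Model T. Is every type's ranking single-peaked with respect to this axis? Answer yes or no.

Axis positions: Model S1=1, Model W=2, Bolt=3, Echo=4, Model T=5.
Type 1 (peak Echo at position 4): ranking walks positions 4-3-2-1-5, expanding outward from the peak — single-peaked.
Type 2 (peak Model S1 at position 1): ranking walks positions 1-2-3-4-5, expanding outward from the peak — single-peaked.
Type 3 (peak Model W at position 2): ranking walks positions 2-3-1-4-5, expanding outward from the peak — single-peaked.
Type 4 (peak Echo at position 4): ranking walks positions 4-5-3-2-1, expanding outward from the peak — single-peaked.
Type 5 (peak Model T at position 5): ranking walks positions 5-4-3-2-1, expanding outward from the peak — single-peaked.
Type 6 (peak Echo at position 4): ranking walks positions 4-3-5-2-1, expanding outward from the peak — single-peaked.
Every ranking is single-peaked on this axis.

yes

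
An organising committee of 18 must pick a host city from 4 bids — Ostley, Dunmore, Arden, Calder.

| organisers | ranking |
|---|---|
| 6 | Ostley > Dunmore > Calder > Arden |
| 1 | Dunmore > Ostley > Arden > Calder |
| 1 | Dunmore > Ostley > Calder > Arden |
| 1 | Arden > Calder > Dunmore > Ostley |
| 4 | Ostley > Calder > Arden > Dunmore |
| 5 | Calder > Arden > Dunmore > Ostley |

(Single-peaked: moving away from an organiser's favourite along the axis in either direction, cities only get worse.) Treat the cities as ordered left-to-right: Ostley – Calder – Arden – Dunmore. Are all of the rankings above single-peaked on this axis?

Axis positions: Ostley=1, Calder=2, Arden=3, Dunmore=4.
Faction 1: ranking walks positions 1-4-2-3; Dunmore is ranked above Calder even though Calder lies between Dunmore and the peak Ostley on the axis — preferences dip and rise again. Not single-peaked.
Faction 2: ranking walks positions 4-1-3-2; Ostley is ranked above Arden even though Arden lies between Ostley and the peak Dunmore on the axis — preferences dip and rise again. Not single-peaked.
Faction 3: ranking walks positions 4-1-2-3; Ostley is ranked above Arden even though Arden lies between Ostley and the peak Dunmore on the axis — preferences dip and rise again. Not single-peaked.
Faction 4 (peak Arden at position 3): ranking walks positions 3-2-4-1, expanding outward from the peak — single-peaked.
Faction 5 (peak Ostley at position 1): ranking walks positions 1-2-3-4, expanding outward from the peak — single-peaked.
Faction 6 (peak Calder at position 2): ranking walks positions 2-3-4-1, expanding outward from the peak — single-peaked.
Faction 1 violates single-peakedness, so the profile is not single-peaked on this axis.

no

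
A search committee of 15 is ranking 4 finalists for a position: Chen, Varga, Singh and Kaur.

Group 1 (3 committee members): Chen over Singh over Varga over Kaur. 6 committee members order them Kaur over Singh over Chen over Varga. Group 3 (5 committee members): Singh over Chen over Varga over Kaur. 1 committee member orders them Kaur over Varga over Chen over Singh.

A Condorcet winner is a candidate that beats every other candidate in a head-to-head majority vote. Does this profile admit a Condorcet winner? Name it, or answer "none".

Check each pair by majority over 15 ballots:
Chen vs Varga: Chen, 14–1.
Chen vs Singh: Chen is ranked higher on 3+1 = 4 ballots, Singh on 11. Singh wins 11–4.
Chen vs Kaur: 3+5 = 8 for Chen, 7 for Kaur — Chen by 8–7.
Varga vs Singh: Varga preferred on 1 ballot; Singh wins 14–1.
Varga vs Kaur: 8 to 7, Varga.
Singh vs Kaur: 3+5 = 8 for Singh, 7 for Kaur — Singh by 8–7.
Only Singh has no losses; Singh is the Condorcet winner.

Singh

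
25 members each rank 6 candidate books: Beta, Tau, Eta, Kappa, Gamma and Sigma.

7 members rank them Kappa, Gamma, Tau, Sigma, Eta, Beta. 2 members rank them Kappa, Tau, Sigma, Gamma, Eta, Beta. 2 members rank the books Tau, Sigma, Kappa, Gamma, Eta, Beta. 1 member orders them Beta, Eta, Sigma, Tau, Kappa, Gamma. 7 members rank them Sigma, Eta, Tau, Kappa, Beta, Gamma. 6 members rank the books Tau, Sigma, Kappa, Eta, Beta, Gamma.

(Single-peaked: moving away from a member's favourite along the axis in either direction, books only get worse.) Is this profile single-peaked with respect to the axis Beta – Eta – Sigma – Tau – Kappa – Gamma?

yes

Axis positions: Beta=1, Eta=2, Sigma=3, Tau=4, Kappa=5, Gamma=6.
Type 1 (peak Kappa at position 5): ranking walks positions 5-6-4-3-2-1, expanding outward from the peak — single-peaked.
Type 2 (peak Kappa at position 5): ranking walks positions 5-4-3-6-2-1, expanding outward from the peak — single-peaked.
Type 3 (peak Tau at position 4): ranking walks positions 4-3-5-6-2-1, expanding outward from the peak — single-peaked.
Type 4 (peak Beta at position 1): ranking walks positions 1-2-3-4-5-6, expanding outward from the peak — single-peaked.
Type 5 (peak Sigma at position 3): ranking walks positions 3-2-4-5-1-6, expanding outward from the peak — single-peaked.
Type 6 (peak Tau at position 4): ranking walks positions 4-3-5-2-1-6, expanding outward from the peak — single-peaked.
Every ranking is single-peaked on this axis.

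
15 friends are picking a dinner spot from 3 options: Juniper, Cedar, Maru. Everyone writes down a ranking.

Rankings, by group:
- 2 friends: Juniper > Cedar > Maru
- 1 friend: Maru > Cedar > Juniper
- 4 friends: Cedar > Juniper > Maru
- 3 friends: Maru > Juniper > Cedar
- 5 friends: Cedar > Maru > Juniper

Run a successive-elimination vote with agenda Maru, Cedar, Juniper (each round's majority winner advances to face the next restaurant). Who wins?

Cedar

Round 1: Maru vs Cedar — 4–11, Cedar advances.
Round 2: Cedar vs Juniper — 10–5, Cedar advances.
The agenda winner is Cedar.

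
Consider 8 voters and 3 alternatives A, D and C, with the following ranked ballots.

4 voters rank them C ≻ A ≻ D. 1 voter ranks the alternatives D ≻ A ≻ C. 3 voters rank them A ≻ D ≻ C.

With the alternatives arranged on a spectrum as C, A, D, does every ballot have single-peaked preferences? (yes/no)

yes

Axis positions: C=1, A=2, D=3.
Type 1 (peak C at position 1): ranking walks positions 1-2-3, expanding outward from the peak — single-peaked.
Type 2 (peak D at position 3): ranking walks positions 3-2-1, expanding outward from the peak — single-peaked.
Type 3 (peak A at position 2): ranking walks positions 2-3-1, expanding outward from the peak — single-peaked.
Every ranking is single-peaked on this axis.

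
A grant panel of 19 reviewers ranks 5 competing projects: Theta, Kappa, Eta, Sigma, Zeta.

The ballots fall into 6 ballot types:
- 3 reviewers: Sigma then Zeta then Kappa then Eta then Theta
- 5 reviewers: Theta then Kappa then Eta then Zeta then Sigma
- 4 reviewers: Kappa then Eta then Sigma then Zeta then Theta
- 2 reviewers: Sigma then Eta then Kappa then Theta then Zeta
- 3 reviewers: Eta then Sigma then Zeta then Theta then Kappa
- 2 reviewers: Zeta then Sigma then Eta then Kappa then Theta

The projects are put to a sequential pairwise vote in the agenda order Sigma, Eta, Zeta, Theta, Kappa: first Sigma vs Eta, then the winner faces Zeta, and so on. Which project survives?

Kappa

Round 1: Sigma vs Eta — 7–12, Eta advances.
Round 2: Eta vs Zeta — 14–5, Eta advances.
Round 3: Eta vs Theta — 14–5, Eta advances.
Round 4: Eta vs Kappa — 7–12, Kappa advances.
The agenda winner is Kappa.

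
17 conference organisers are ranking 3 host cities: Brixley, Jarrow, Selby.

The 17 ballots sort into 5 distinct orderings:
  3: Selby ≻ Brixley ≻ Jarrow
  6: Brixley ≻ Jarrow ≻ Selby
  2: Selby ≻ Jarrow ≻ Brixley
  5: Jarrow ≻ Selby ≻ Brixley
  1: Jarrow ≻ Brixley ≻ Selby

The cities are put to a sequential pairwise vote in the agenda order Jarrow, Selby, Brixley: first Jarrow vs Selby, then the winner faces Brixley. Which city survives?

Brixley

Round 1: Jarrow vs Selby — 12–5, Jarrow advances.
Round 2: Jarrow vs Brixley — 8–9, Brixley advances.
Brixley survives the agenda.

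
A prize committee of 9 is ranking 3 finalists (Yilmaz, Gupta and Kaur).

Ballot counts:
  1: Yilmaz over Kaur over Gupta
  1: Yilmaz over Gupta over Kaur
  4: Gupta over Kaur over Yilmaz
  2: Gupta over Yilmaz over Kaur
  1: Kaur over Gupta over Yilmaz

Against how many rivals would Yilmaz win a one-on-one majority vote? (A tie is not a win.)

Yilmaz against each rival (9 jurors):
Yilmaz vs Gupta: 1+1 = 2 for Yilmaz, 7 for Gupta — Gupta by 7–2.
Yilmaz–Kaur: Kaur 5–4.
Yilmaz beats no one; loses to Gupta, Kaur — 0 pairwise wins.

0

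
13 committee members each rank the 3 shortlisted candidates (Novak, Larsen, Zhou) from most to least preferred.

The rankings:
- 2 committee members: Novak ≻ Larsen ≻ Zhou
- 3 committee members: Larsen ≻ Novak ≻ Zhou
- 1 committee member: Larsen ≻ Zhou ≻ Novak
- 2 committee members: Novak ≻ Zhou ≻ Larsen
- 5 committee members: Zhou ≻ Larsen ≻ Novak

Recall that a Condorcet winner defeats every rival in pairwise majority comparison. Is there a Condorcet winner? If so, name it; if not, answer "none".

Head-to-head results (13 committee members):
Novak vs Larsen: Novak preferred on 2+2 = 4 ballots; Larsen wins 9–4.
Novak vs Zhou: Novak is ranked higher on 2+3+2 = 7 ballots, Zhou on 6. Novak wins 7–6.
Larsen vs Zhou: Larsen is ranked higher on 2+3+1 = 6 ballots, Zhou on 7. Zhou wins 7–6.
No candidate is unbeaten: Novak loses to Larsen; Larsen loses to Zhou; Zhou loses to Novak. In particular Novak → Zhou → Larsen → Novak is a majority cycle — no Condorcet winner exists.

none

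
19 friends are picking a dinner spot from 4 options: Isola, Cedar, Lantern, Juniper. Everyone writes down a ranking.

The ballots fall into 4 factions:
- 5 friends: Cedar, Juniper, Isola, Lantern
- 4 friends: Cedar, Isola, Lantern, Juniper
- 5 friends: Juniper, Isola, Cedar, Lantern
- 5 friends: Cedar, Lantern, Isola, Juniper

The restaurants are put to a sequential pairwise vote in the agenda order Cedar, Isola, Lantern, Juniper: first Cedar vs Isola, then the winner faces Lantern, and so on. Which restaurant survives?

Round 1: Cedar vs Isola — 14–5, Cedar advances.
Round 2: Cedar vs Lantern — 19–0, Cedar advances.
Round 3: Cedar vs Juniper — 14–5, Cedar advances.
Cedar survives the agenda.

Cedar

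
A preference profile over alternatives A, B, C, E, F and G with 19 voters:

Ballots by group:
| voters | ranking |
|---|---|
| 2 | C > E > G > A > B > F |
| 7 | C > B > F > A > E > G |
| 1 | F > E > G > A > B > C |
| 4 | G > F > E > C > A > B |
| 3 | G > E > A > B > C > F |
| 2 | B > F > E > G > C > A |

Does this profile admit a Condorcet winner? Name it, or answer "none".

none

Pairwise majorities:
A vs B: 2+1+4+3 = 10 for A, 9 for B — A by 10–9.
A vs C: A is ranked higher on 1+3 = 4 ballots, C on 15. C wins 15–4.
A vs E: 7 for A, 12 for E — E by 12–7.
A vs F: A preferred on 2+3 = 5 ballots; F wins 14–5.
A vs G: 7 for A, 12 for G — G by 12–7.
B vs C: B is ranked higher on 1+3+2 = 6 ballots, C on 13. C wins 13–6.
B vs E: 9 to 10, E.
B vs F: B is ranked higher on 2+7+3+2 = 14 ballots, F on 5. B wins 14–5.
B vs G: 7+2 = 9 for B, 10 for G — G by 10–9.
C vs E: 9 to 10, E.
C vs F: C is ranked higher on 2+7+3 = 12 ballots, F on 7. C wins 12–7.
C vs G: 9 to 10, G.
E vs F: E preferred on 2+3 = 5 ballots; F wins 14–5.
E vs G: 12 to 7, E.
F vs G: F preferred on 7+1+2 = 10 ballots; F wins 10–9.
Every alternative loses at least once (A loses to C; B loses to A; C loses to E; E loses to F; F loses to B; G loses to E). The majority relation contains the cycle A > B > F > A, so there is no Condorcet winner.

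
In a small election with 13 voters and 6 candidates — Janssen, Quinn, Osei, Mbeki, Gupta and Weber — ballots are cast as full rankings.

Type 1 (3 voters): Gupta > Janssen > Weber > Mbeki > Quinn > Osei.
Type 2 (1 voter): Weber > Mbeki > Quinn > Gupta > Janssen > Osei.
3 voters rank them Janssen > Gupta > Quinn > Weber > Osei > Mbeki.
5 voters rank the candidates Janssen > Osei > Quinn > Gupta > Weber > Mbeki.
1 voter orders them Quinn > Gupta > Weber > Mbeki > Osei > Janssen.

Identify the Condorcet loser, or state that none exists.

Mbeki

Pairwise majorities:
Janssen vs Quinn: Janssen preferred on 3+3+5 = 11 ballots; Janssen wins 11–2.
Janssen vs Osei: Janssen, 12–1.
Janssen vs Mbeki: Janssen, 11–2.
Janssen vs Gupta: Janssen is ranked higher on 3+5 = 8 ballots, Gupta on 5. Janssen wins 8–5.
Janssen vs Weber: 11 to 2, Janssen.
Quinn vs Osei: Quinn wins 8–5.
Quinn vs Mbeki: Quinn, 9–4.
Quinn vs Gupta: Quinn wins 7–6.
Quinn vs Weber: Quinn, 9–4.
Osei vs Mbeki: Osei preferred on 3+5 = 8 ballots; Osei wins 8–5.
Osei vs Gupta: Gupta, 8–5.
Osei–Weber: Weber 8–5.
Mbeki–Gupta: Gupta 12–1.
Mbeki–Weber: Weber 13–0.
Gupta vs Weber: Gupta is ranked higher on 3+3+5+1 = 12 ballots, Weber on 1. Gupta wins 12–1.
Only Mbeki has no wins; Mbeki is the Condorcet loser.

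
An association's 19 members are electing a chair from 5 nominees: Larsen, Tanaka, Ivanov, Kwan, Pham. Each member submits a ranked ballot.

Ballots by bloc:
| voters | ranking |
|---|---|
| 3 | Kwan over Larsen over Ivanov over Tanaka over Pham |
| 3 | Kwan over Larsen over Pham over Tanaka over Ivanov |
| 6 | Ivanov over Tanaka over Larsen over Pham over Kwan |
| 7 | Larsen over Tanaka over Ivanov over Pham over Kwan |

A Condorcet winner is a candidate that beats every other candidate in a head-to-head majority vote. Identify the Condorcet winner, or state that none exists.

Check each pair by majority over 19 ballots:
Larsen vs Tanaka: Larsen wins 13–6.
Larsen vs Ivanov: Larsen wins 13–6.
Larsen–Kwan: Larsen 13–6.
Larsen–Pham: Larsen 19–0.
Tanaka–Ivanov: Tanaka 10–9.
Tanaka vs Kwan: Tanaka wins 13–6.
Tanaka vs Pham: Tanaka, 16–3.
Ivanov vs Kwan: Ivanov wins 13–6.
Ivanov vs Pham: Ivanov, 16–3.
Kwan–Pham: Pham 13–6.
Only Larsen has no losses; Larsen is the Condorcet winner.

Larsen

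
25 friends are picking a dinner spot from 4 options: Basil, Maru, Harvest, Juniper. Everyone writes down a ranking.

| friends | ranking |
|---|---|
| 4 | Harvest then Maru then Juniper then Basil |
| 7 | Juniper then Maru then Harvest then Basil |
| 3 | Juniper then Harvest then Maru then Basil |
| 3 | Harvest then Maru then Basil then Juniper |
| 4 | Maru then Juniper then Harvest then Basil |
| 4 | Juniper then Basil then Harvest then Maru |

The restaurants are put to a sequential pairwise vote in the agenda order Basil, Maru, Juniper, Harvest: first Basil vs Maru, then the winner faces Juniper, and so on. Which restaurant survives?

Juniper

Round 1: Basil vs Maru — 4–21, Maru advances.
Round 2: Maru vs Juniper — 11–14, Juniper advances.
Round 3: Juniper vs Harvest — 18–7, Juniper advances.
The agenda winner is Juniper.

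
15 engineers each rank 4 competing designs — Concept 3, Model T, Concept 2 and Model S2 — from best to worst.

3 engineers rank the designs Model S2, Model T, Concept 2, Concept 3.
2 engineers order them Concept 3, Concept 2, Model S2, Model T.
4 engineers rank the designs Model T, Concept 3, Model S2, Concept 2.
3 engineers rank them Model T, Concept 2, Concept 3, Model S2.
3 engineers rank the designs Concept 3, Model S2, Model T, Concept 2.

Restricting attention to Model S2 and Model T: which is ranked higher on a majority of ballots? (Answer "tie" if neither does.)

Model S2

Ballots ranking Model S2 above Model T: 3 + 2 + 3 = 8.
Ballots ranking Model T above Model S2: 15 − 8 = 7.
Model S2 wins the head-to-head 8–7.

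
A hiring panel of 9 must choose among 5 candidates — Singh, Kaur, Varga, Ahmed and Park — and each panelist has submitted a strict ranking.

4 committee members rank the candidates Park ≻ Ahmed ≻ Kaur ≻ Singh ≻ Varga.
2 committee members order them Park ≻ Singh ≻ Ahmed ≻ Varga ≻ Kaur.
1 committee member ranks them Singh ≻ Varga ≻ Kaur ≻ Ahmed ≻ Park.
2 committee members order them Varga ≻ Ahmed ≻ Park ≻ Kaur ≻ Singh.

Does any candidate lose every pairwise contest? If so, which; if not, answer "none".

none

Pairwise majorities:
Singh vs Kaur: 2+1 = 3 for Singh, 6 for Kaur — Kaur by 6–3.
Singh vs Varga: Singh, 7–2.
Singh vs Ahmed: 3 to 6, Ahmed.
Singh vs Park: Park wins 8–1.
Kaur vs Varga: Varga, 5–4.
Kaur vs Ahmed: Ahmed, 8–1.
Kaur vs Park: Park, 8–1.
Varga vs Ahmed: Varga is ranked higher on 1+2 = 3 ballots, Ahmed on 6. Ahmed wins 6–3.
Varga vs Park: Varga is ranked higher on 1+2 = 3 ballots, Park on 6. Park wins 6–3.
Ahmed vs Park: Park, 6–3.
No candidate is winless: Singh beats Varga; Kaur beats Singh; Varga beats Kaur; Ahmed beats Singh; Park beats Singh. There is no Condorcet loser.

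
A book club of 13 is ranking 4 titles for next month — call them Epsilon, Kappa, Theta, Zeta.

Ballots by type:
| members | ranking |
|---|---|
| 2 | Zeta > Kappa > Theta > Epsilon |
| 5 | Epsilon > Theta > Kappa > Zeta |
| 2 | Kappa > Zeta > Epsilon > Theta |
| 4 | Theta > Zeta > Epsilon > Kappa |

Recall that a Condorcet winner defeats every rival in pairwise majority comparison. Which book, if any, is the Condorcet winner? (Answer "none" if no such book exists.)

none

Pairwise majorities:
Epsilon vs Kappa: 5+4 = 9 for Epsilon, 4 for Kappa — Epsilon by 9–4.
Epsilon vs Theta: 5+2 = 7 for Epsilon, 6 for Theta — Epsilon by 7–6.
Epsilon vs Zeta: 5 for Epsilon, 8 for Zeta — Zeta by 8–5.
Kappa vs Theta: Kappa preferred on 2+2 = 4 ballots; Theta wins 9–4.
Kappa vs Zeta: Kappa is ranked higher on 5+2 = 7 ballots, Zeta on 6. Kappa wins 7–6.
Theta vs Zeta: 9 to 4, Theta.
Every book loses at least once (Epsilon loses to Zeta; Kappa loses to Epsilon; Theta loses to Epsilon; Zeta loses to Kappa). The majority relation contains the cycle Epsilon → Kappa → Zeta → Epsilon, so there is no Condorcet winner.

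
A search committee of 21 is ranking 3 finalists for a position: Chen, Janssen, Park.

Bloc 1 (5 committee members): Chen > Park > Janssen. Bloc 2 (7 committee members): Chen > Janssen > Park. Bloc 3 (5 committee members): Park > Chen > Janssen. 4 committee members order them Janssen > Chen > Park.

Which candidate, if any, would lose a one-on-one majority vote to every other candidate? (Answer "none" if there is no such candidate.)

Head-to-head results (21 committee members):
Chen vs Janssen: 5+7+5 = 17 for Chen, 4 for Janssen — Chen by 17–4.
Chen–Park: Chen 16–5.
Janssen vs Park: Janssen, 11–10.
Only Park has no wins; Park is the Condorcet loser.

Park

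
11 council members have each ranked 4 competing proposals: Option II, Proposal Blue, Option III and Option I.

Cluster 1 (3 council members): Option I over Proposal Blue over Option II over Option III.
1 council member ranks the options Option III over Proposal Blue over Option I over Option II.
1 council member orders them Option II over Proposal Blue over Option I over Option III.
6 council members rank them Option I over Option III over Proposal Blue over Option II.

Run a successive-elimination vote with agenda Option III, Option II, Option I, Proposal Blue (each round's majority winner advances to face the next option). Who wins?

Option I

Round 1: Option III vs Option II — 7–4, Option III advances.
Round 2: Option III vs Option I — 1–10, Option I advances.
Round 3: Option I vs Proposal Blue — 9–2, Option I advances.
The agenda winner is Option I.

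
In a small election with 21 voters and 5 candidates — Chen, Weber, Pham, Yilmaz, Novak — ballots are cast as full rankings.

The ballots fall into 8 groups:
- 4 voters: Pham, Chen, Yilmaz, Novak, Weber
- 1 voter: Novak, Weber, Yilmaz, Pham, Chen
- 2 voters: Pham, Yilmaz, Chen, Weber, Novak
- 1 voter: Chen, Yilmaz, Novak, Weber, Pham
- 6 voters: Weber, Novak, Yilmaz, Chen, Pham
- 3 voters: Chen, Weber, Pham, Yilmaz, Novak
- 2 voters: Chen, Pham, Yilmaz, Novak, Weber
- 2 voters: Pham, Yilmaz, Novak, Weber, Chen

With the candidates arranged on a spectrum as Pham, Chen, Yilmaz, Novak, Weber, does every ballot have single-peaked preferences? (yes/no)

no

Axis positions: Pham=1, Chen=2, Yilmaz=3, Novak=4, Weber=5.
Group 1 (peak Pham at position 1): ranking walks positions 1-2-3-4-5, expanding outward from the peak — single-peaked.
Group 2: ranking walks positions 4-5-3-1-2; Pham is ranked above Chen even though Chen lies between Pham and the peak Novak on the axis — preferences dip and rise again. Not single-peaked.
Group 3: ranking walks positions 1-3-2-5-4; Yilmaz is ranked above Chen even though Chen lies between Yilmaz and the peak Pham on the axis — preferences dip and rise again. Not single-peaked.
Group 4 (peak Chen at position 2): ranking walks positions 2-3-4-5-1, expanding outward from the peak — single-peaked.
Group 5 (peak Weber at position 5): ranking walks positions 5-4-3-2-1, expanding outward from the peak — single-peaked.
Group 6: ranking walks positions 2-5-1-3-4; Weber is ranked above Yilmaz even though Yilmaz lies between Weber and the peak Chen on the axis — preferences dip and rise again. Not single-peaked.
Group 7 (peak Chen at position 2): ranking walks positions 2-1-3-4-5, expanding outward from the peak — single-peaked.
Group 8: ranking walks positions 1-3-4-5-2; Yilmaz is ranked above Chen even though Chen lies between Yilmaz and the peak Pham on the axis — preferences dip and rise again. Not single-peaked.
Group 2 violates single-peakedness, so the profile is not single-peaked on this axis.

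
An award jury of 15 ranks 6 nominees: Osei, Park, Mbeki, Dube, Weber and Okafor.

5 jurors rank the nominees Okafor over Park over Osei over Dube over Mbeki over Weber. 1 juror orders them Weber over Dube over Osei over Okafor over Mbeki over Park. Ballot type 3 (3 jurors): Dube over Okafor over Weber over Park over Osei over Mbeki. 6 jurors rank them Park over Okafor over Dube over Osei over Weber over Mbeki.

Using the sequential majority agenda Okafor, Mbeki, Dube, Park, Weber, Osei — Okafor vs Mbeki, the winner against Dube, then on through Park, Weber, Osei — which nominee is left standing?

Okafor

Round 1: Okafor vs Mbeki — 15–0, Okafor advances.
Round 2: Okafor vs Dube — 11–4, Okafor advances.
Round 3: Okafor vs Park — 9–6, Okafor advances.
Round 4: Okafor vs Weber — 14–1, Okafor advances.
Round 5: Okafor vs Osei — 14–1, Okafor advances.
The agenda winner is Okafor.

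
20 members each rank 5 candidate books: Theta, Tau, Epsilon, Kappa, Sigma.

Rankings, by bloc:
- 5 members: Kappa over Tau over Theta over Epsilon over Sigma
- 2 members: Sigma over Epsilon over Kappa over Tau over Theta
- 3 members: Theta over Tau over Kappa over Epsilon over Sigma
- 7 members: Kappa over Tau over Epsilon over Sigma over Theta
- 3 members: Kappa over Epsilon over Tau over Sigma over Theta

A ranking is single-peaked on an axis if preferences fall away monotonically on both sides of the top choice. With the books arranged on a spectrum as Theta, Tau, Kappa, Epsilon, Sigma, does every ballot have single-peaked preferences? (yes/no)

yes

Axis positions: Theta=1, Tau=2, Kappa=3, Epsilon=4, Sigma=5.
Bloc 1 (peak Kappa at position 3): ranking walks positions 3-2-1-4-5, expanding outward from the peak — single-peaked.
Bloc 2 (peak Sigma at position 5): ranking walks positions 5-4-3-2-1, expanding outward from the peak — single-peaked.
Bloc 3 (peak Theta at position 1): ranking walks positions 1-2-3-4-5, expanding outward from the peak — single-peaked.
Bloc 4 (peak Kappa at position 3): ranking walks positions 3-2-4-5-1, expanding outward from the peak — single-peaked.
Bloc 5 (peak Kappa at position 3): ranking walks positions 3-4-2-5-1, expanding outward from the peak — single-peaked.
Every ranking is single-peaked on this axis.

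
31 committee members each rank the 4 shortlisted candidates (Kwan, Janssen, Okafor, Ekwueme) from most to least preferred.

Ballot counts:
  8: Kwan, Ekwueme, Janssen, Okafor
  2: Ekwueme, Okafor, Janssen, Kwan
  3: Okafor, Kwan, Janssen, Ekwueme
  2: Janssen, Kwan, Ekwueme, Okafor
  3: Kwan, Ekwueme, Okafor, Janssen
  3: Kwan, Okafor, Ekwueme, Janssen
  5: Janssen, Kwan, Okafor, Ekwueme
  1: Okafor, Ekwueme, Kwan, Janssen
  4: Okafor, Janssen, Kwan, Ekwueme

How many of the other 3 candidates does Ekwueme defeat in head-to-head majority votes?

Ekwueme against each rival (31 committee members):
Ekwueme vs Kwan: 2+1 = 3 for Ekwueme, 28 for Kwan — Kwan by 28–3.
Ekwueme vs Janssen: 8+2+3+3+1 = 17 for Ekwueme, 14 for Janssen — Ekwueme by 17–14.
Ekwueme vs Okafor: 15 to 16, Okafor.
Ekwueme beats Janssen; loses to Kwan, Okafor — 1 pairwise win.

1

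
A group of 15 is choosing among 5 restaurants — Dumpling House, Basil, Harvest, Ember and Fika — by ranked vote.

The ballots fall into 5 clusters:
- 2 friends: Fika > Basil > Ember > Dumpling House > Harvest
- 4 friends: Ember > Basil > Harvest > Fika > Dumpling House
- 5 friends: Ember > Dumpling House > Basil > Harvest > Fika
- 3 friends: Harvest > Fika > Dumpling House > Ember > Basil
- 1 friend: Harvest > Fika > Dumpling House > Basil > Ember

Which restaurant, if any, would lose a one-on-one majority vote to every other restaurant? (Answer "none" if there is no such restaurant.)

Pairwise majorities:
Dumpling House vs Basil: Dumpling House, 9–6.
Dumpling House vs Harvest: Dumpling House preferred on 2+5 = 7 ballots; Harvest wins 8–7.
Dumpling House vs Ember: Ember wins 11–4.
Dumpling House vs Fika: Fika wins 10–5.
Basil vs Harvest: Basil is ranked higher on 2+4+5 = 11 ballots, Harvest on 4. Basil wins 11–4.
Basil vs Ember: Basil is ranked higher on 2+1 = 3 ballots, Ember on 12. Ember wins 12–3.
Basil vs Fika: Basil preferred on 4+5 = 9 ballots; Basil wins 9–6.
Harvest vs Ember: Ember, 11–4.
Harvest vs Fika: Harvest wins 13–2.
Ember vs Fika: Ember wins 9–6.
No restaurant is winless: Dumpling House beats Basil; Basil beats Harvest; Harvest beats Dumpling House; Ember beats Dumpling House; Fika beats Dumpling House. There is no Condorcet loser.

none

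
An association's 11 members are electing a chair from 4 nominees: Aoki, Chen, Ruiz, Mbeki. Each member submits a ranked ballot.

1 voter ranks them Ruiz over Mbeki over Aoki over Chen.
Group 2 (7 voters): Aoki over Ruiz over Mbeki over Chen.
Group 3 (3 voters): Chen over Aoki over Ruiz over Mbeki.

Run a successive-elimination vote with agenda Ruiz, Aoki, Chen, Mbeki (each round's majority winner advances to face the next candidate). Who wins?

Round 1: Ruiz vs Aoki — 1–10, Aoki advances.
Round 2: Aoki vs Chen — 8–3, Aoki advances.
Round 3: Aoki vs Mbeki — 10–1, Aoki advances.
The agenda winner is Aoki.

Aoki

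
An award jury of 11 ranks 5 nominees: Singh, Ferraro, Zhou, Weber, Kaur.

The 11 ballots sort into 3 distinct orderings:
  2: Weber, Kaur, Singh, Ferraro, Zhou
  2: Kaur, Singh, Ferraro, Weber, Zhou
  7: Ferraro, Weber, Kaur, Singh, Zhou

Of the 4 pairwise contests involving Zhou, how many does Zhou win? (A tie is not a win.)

0

Zhou against each rival (11 jurors):
Zhou vs Singh: Zhou preferred on 0 ballots; Singh wins 11–0.
Zhou vs Ferraro: 0 to 11, Ferraro.
Zhou vs Weber: 0 to 11, Weber.
Zhou vs Kaur: Zhou preferred on 0 ballots; Kaur wins 11–0.
Zhou beats no one; loses to Singh, Ferraro, Weber, Kaur — 0 pairwise wins.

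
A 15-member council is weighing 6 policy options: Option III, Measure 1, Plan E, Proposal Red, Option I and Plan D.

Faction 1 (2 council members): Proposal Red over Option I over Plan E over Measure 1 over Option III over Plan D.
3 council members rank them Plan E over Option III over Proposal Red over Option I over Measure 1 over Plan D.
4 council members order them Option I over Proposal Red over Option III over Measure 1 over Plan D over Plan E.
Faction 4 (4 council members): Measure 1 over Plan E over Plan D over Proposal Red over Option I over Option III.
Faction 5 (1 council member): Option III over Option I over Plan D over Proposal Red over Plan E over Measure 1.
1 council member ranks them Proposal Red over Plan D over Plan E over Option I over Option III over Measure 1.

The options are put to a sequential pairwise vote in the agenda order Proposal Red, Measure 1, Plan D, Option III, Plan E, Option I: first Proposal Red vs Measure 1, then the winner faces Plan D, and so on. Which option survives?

Proposal Red

Round 1: Proposal Red vs Measure 1 — 11–4, Proposal Red advances.
Round 2: Proposal Red vs Plan D — 10–5, Proposal Red advances.
Round 3: Proposal Red vs Option III — 11–4, Proposal Red advances.
Round 4: Proposal Red vs Plan E — 8–7, Proposal Red advances.
Round 5: Proposal Red vs Option I — 10–5, Proposal Red advances.
Proposal Red survives the agenda.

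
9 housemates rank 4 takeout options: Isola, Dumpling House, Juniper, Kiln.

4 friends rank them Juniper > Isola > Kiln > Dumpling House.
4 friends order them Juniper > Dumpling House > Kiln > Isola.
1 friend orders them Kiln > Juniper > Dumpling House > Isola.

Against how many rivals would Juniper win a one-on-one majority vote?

Juniper against each rival (9 friends):
Juniper vs Isola: Juniper, 9–0.
Juniper vs Dumpling House: Juniper is ranked higher on 4+4+1 = 9 ballots, Dumpling House on 0. Juniper wins 9–0.
Juniper vs Kiln: 8 to 1, Juniper.
Juniper beats Isola, Dumpling House, Kiln — 3 pairwise wins.

3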